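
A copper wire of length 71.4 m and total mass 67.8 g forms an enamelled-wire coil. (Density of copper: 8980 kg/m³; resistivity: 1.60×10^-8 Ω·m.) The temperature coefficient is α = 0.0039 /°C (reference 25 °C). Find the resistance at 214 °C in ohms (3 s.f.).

A = m/(density·L) = 0.0678/(8980×71.4) = 1.0574e-07 m²
R = ρL/A = (1.60×10^-8)(71.4)/(1.0574e-07) = 10.8 Ω
R(214 °C) = 10.8 × (1 + 0.0039×189) = 18.8 Ω

18.8 Ω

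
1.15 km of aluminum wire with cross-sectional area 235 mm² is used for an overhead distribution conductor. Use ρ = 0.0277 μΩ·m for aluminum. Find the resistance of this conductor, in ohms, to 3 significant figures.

0.136 Ω

ρ = 0.0277 μΩ·m = 2.77×10^-8 Ω·m
A = 235 mm² = 2.350e-04 m²
R = ρL/A = (2.77×10^-8)(1150 m)/(2.350e-04 m²) = 0.136 Ω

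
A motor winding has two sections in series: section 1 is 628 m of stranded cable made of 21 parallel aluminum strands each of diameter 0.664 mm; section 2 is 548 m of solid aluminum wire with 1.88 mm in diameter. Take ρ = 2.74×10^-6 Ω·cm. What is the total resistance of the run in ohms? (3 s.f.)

ρ = 2.74×10^-6 Ω·cm = 2.74×10^-8 Ω·m
Section 1: A_strand = π(3.3200e-04)² = 3.463e-07 m²; R₁ = ρL/(N·A_s) = (2.74×10^-8)(628)/(21×3.463e-07) = 2.366 Ω
Section 2: A = π(d/2)² = π(9.4000e-04 m)² = 2.776e-06 m²
R₂ = (2.74×10^-8)(548)/(2.776e-06) = 5.409 Ω
R = R₁ + R₂ = 7.78 Ω

7.78 Ω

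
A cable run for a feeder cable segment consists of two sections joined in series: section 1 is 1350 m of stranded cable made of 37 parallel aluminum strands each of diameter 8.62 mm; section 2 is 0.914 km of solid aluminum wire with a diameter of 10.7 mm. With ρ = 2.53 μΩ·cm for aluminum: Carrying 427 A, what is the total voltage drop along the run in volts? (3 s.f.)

ρ = 2.53 μΩ·cm = 2.53×10^-8 Ω·m
Section 1: A_strand = π(4.3100e-03)² = 5.836e-05 m²; R₁ = ρL/(N·A_s) = (2.53×10^-8)(1350)/(37×5.836e-05) = 0.01582 Ω
Section 2: A = π(d/2)² = π(5.3500e-03 m)² = 8.992e-05 m²
R₂ = (2.53×10^-8)(914)/(8.992e-05) = 0.2572 Ω
R = R₁ + R₂ = 0.273 Ω
V = IR = 427 × 0.273 = 117 V

117 V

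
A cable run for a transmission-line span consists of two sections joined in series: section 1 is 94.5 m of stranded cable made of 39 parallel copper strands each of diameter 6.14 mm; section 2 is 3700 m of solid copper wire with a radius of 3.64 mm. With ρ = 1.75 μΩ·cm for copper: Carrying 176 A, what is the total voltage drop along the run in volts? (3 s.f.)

274 V

ρ = 1.75 μΩ·cm = 1.75×10^-8 Ω·m
Section 1: A_strand = π(3.0700e-03)² = 2.961e-05 m²; R₁ = ρL/(N·A_s) = (1.75×10^-8)(94.5)/(39×2.961e-05) = 0.001432 Ω
Section 2: A = πr² = π(3.6400e-03 m)² = 4.162e-05 m²
R₂ = (1.75×10^-8)(3700)/(4.162e-05) = 1.556 Ω
R = R₁ + R₂ = 1.557 Ω
V = IR = 176 × 1.557 = 274 V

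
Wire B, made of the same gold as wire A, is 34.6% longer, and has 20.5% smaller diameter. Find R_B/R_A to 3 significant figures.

2.13

R ∝ L/d², so R_B/R_A = (1 + 34.6/100) × (1 − 20.5/100)⁻²
= 1.346 × 1.582 = 2.13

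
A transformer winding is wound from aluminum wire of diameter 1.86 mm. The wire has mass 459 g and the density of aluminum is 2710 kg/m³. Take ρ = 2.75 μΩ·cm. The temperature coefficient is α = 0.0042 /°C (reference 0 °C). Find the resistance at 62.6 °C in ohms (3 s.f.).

0.797 Ω

ρ = 2.75 μΩ·cm = 2.75×10^-8 Ω·m
A = π(d/2)² = π(9.3000e-04 m)² = 2.7172e-06 m²
L = m/(density·A) = 0.459/(2710×2.7172e-06) = 62.33 m
R = ρL/A = (2.75×10^-8)(62.33)/(2.7172e-06) = 0.6309 Ω
R(62.6 °C) = 0.6309 × (1 + 0.0042×62.6) = 0.797 Ω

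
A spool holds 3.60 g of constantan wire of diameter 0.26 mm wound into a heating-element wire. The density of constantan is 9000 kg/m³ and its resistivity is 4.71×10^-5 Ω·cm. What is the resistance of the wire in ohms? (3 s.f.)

66.8 Ω

ρ = 4.71×10^-5 Ω·cm = 4.71×10^-7 Ω·m
A = π(d/2)² = π(1.3000e-04 m)² = 5.3093e-08 m²
L = m/(density·A) = 0.0036/(9000×5.3093e-08) = 7.534 m
R = ρL/A = (4.71×10^-7)(7.534)/(5.3093e-08) = 66.8 Ω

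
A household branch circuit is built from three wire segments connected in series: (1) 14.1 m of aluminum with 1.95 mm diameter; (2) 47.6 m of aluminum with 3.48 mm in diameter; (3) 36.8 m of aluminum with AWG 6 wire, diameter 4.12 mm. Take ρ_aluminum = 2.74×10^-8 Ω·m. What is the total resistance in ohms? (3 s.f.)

0.342 Ω

Seg 1: A = π(d/2)² = π(9.7500e-04 m)² = 2.986e-06 m²
R_1 = (2.74×10^-8)(14.1)/(2.986e-06) = 0.1294 Ω
Seg 2: A = π(d/2)² = π(1.7400e-03 m)² = 9.511e-06 m²
R_2 = (2.74×10^-8)(47.6)/(9.511e-06) = 0.1371 Ω
Seg 3: A = π(4.12/2 mm)² = π(2.0600e-03 m)² = 1.333e-05 m²
R_3 = (2.74×10^-8)(36.8)/(1.333e-05) = 0.07563 Ω
R_total = R_1 + R_2 + R_3 = 0.342 Ω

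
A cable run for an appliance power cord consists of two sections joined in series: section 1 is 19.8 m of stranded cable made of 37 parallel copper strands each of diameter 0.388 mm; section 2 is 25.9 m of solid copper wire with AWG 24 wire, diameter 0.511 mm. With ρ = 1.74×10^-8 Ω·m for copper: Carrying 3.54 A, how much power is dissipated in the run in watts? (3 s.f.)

28.5 W

Section 1: A_strand = π(1.9400e-04)² = 1.182e-07 m²; R₁ = ρL/(N·A_s) = (1.74×10^-8)(19.8)/(37×1.182e-07) = 0.07875 Ω
Section 2: A = π(0.511/2 mm)² = π(2.5550e-04 m)² = 2.051e-07 m²
R₂ = (1.74×10^-8)(25.9)/(2.051e-07) = 2.197 Ω
R = R₁ + R₂ = 2.276 Ω
P = I²R = (3.54)² × 2.276 = 28.5 W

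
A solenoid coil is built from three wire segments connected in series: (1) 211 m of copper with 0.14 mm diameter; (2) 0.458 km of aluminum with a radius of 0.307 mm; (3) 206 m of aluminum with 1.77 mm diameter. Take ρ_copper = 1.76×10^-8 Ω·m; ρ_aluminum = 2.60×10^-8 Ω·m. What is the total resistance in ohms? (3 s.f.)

Seg 1: A = π(d/2)² = π(7.0000e-05 m)² = 1.539e-08 m²
R_1 = (1.76×10^-8)(211)/(1.539e-08) = 241.2 Ω
Seg 2: A = πr² = π(3.0700e-04 m)² = 2.961e-07 m²
R_2 = (2.60×10^-8)(458)/(2.961e-07) = 40.22 Ω
Seg 3: A = π(d/2)² = π(8.8500e-04 m)² = 2.461e-06 m²
R_3 = (2.60×10^-8)(206)/(2.461e-06) = 2.177 Ω
R_total = R_1 + R_2 + R_3 = 284 Ω

284 Ω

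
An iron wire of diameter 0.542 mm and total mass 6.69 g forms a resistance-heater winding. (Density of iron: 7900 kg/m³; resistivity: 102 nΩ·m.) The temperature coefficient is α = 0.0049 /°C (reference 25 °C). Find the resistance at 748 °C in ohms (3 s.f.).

ρ = 102 nΩ·m = 1.02×10^-7 Ω·m
A = π(d/2)² = π(2.7100e-04 m)² = 2.3072e-07 m²
L = m/(density·A) = 0.00669/(7900×2.3072e-07) = 3.67 m
R = ρL/A = (1.02×10^-7)(3.67)/(2.3072e-07) = 1.623 Ω
R(748 °C) = 1.623 × (1 + 0.0049×723) = 7.37 Ω

7.37 Ω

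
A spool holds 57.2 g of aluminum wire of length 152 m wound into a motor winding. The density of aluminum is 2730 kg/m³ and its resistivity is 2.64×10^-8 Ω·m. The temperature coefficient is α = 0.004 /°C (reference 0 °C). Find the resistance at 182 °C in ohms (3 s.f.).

A = m/(density·L) = 0.0572/(2730×152) = 1.3784e-07 m²
R = ρL/A = (2.64×10^-8)(152)/(1.3784e-07) = 29.11 Ω
R(182 °C) = 29.11 × (1 + 0.004×182) = 50.3 Ω

50.3 Ω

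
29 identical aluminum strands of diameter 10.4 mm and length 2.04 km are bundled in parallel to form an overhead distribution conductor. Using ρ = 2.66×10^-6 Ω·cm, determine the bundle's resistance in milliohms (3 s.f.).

22.0 mΩ

ρ = 2.66×10^-6 Ω·cm = 2.66×10^-8 Ω·m
A_strand = π(5.2000e-03 m)² = 8.495e-05 m²
R_strand = ρL/A = (2.66×10^-8)(2040)/(8.495e-05) = 0.6388 Ω
R_total = R_strand/N = 0.6388/29 = 22.0 mΩ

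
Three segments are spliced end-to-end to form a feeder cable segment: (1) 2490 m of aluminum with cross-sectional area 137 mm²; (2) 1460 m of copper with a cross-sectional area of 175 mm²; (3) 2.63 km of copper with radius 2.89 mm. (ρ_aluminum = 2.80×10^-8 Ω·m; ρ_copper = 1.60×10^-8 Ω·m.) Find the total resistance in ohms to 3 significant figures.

Seg 1: A = 137 mm² = 1.370e-04 m²
R_1 = (2.80×10^-8)(2490)/(1.370e-04) = 0.5089 Ω
Seg 2: A = 175 mm² = 1.750e-04 m²
R_2 = (1.60×10^-8)(1460)/(1.750e-04) = 0.1335 Ω
Seg 3: A = πr² = π(2.8900e-03 m)² = 2.624e-05 m²
R_3 = (1.60×10^-8)(2630)/(2.624e-05) = 1.604 Ω
R_total = R_1 + R_2 + R_3 = 2.25 Ω

2.25 Ω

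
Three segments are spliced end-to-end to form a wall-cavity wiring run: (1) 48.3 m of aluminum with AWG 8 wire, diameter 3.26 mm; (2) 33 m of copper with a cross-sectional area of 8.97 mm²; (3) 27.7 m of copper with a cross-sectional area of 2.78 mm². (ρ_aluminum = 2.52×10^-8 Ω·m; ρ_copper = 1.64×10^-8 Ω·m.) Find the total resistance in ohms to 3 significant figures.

Seg 1: A = π(3.26/2 mm)² = π(1.6300e-03 m)² = 8.347e-06 m²
R_1 = (2.52×10^-8)(48.3)/(8.347e-06) = 0.1458 Ω
Seg 2: A = 8.97 mm² = 8.970e-06 m²
R_2 = (1.64×10^-8)(33)/(8.970e-06) = 0.06033 Ω
Seg 3: A = 2.78 mm² = 2.780e-06 m²
R_3 = (1.64×10^-8)(27.7)/(2.780e-06) = 0.1634 Ω
R_total = R_1 + R_2 + R_3 = 0.370 Ω

0.370 Ω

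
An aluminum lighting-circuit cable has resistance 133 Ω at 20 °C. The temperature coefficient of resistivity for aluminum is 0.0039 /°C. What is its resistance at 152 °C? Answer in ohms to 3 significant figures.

201 Ω

ΔT = 152 − 20 = 132 °C
R = R₀(1 + αΔT) = 133 × (1 + 0.0039×132) = 133 × 1.515 = 201 Ω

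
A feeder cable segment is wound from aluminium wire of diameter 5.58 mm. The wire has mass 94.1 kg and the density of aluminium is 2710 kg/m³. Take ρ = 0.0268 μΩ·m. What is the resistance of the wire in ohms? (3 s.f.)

1.56 Ω

ρ = 0.0268 μΩ·m = 2.68×10^-8 Ω·m
A = π(d/2)² = π(2.7900e-03 m)² = 2.4454e-05 m²
L = m/(density·A) = 94.1/(2710×2.4454e-05) = 1420 m
R = ρL/A = (2.68×10^-8)(1420)/(2.4454e-05) = 1.56 Ω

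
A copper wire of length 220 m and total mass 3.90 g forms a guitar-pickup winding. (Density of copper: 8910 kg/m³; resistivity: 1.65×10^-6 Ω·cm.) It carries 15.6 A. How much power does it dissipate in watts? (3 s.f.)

ρ = 1.65×10^-6 Ω·cm = 1.65×10^-8 Ω·m
A = m/(density·L) = 0.0039/(8910×220) = 1.9896e-09 m²
R = ρL/A = (1.65×10^-8)(220)/(1.9896e-09) = 1824 Ω
P = I²R = (15.6)² × 1824 = 4.44×10^5 W

4.44×10^5 W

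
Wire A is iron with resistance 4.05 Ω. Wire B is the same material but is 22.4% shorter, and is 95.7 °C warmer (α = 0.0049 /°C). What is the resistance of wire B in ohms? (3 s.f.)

4.62 Ω

R ∝ ρL/d² with ρ ∝ (1+αΔT), so R_B/R_A = (1 − 22.4/100) × (1 + 0.0049×95.7)
= 0.776 × 1.469 = 1.14
R_B = 1.14 × 4.05 = 4.62 Ω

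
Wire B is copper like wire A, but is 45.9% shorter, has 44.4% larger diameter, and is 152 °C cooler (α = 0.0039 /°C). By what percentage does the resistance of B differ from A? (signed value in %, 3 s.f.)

R ∝ ρL/d² with ρ ∝ (1+αΔT), so R_B/R_A = (1 − 45.9/100) × (1 + 44.4/100)⁻² × (1 − 0.0039×152)
= 0.541 × 0.4796 × 0.4072 = 0.1056
(R_B − R_A)/R_A = 0.1056 − 1 = -89.4%

-89.4%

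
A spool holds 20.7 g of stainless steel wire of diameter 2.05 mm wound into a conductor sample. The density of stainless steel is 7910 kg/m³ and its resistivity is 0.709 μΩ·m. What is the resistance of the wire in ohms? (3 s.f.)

ρ = 0.709 μΩ·m = 7.09×10^-7 Ω·m
A = π(d/2)² = π(1.0250e-03 m)² = 3.3006e-06 m²
L = m/(density·A) = 0.0207/(7910×3.3006e-06) = 0.7929 m
R = ρL/A = (7.09×10^-7)(0.7929)/(3.3006e-06) = 0.170 Ω

0.170 Ω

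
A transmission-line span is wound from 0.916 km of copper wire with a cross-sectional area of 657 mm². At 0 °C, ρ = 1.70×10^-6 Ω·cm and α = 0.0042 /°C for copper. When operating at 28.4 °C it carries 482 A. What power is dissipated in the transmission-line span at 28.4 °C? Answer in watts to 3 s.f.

6160 W

ρ = 1.70×10^-6 Ω·cm = 1.70×10^-8 Ω·m
A = 657 mm² = 6.570e-04 m²
R₍0₎ = ρL/A = (1.70×10^-8)(916)/(6.570e-04) = 0.0237 Ω
R₍28.4₎ = R₍0₎(1 + αΔT) = 0.0237 × (1 + 0.0042×28.4) = 0.02653 Ω
P = I²R = (482)² × 0.02653 = 6160 W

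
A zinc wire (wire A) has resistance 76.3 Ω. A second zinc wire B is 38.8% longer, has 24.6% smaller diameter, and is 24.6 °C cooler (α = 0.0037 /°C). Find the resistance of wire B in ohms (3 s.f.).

R ∝ ρL/d² with ρ ∝ (1+αΔT), so R_B/R_A = (1 + 38.8/100) × (1 − 24.6/100)⁻² × (1 − 0.0037×24.6)
= 1.388 × 1.759 × 0.909 = 2.219
R_B = 2.219 × 76.3 = 169 Ω

169 Ω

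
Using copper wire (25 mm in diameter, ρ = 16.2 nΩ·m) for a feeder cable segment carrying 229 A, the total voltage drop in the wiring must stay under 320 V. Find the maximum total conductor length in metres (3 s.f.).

ρ = 16.2 nΩ·m = 1.62×10^-8 Ω·m
A = π(d/2)² = π(1.2500e-02 m)² = 4.909e-04 m²
L_max = V_max·A/(1·ρI) = (320)(4.909e-04)/(1.62×10^-8×229) = 42300 m

42300 m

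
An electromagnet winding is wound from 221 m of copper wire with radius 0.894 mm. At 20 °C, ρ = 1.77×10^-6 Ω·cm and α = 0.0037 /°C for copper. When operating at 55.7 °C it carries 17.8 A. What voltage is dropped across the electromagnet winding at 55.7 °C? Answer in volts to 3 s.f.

ρ = 1.77×10^-6 Ω·cm = 1.77×10^-8 Ω·m
A = πr² = π(8.9400e-04 m)² = 2.511e-06 m²
R₍20₎ = ρL/A = (1.77×10^-8)(221)/(2.511e-06) = 1.558 Ω
R₍55.7₎ = R₍20₎(1 + αΔT) = 1.558 × (1 + 0.0037×35.7) = 1.764 Ω
V = IR = 17.8 × 1.764 = 31.4 V

31.4 V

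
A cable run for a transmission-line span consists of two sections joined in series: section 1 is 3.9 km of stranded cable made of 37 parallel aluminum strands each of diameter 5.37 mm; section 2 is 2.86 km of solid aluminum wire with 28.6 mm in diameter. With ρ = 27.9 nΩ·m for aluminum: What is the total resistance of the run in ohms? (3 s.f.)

0.254 Ω

ρ = 27.9 nΩ·m = 2.79×10^-8 Ω·m
Section 1: A_strand = π(2.6850e-03)² = 2.265e-05 m²; R₁ = ρL/(N·A_s) = (2.79×10^-8)(3900)/(37×2.265e-05) = 0.1298 Ω
Section 2: A = π(d/2)² = π(1.4300e-02 m)² = 6.424e-04 m²
R₂ = (2.79×10^-8)(2860)/(6.424e-04) = 0.1242 Ω
R = R₁ + R₂ = 0.254 Ω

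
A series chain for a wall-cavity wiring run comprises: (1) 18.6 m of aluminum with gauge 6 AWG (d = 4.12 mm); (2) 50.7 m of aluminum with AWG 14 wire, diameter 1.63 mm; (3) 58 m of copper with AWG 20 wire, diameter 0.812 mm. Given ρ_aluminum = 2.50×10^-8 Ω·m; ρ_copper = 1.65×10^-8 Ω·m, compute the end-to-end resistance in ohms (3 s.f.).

Seg 1: A = π(4.12/2 mm)² = π(2.0600e-03 m)² = 1.333e-05 m²
R_1 = (2.50×10^-8)(18.6)/(1.333e-05) = 0.03488 Ω
Seg 2: A = π(1.63/2 mm)² = π(8.1500e-04 m)² = 2.087e-06 m²
R_2 = (2.50×10^-8)(50.7)/(2.087e-06) = 0.6074 Ω
Seg 3: A = π(0.812/2 mm)² = π(4.0600e-04 m)² = 5.178e-07 m²
R_3 = (1.65×10^-8)(58)/(5.178e-07) = 1.848 Ω
R_total = R_1 + R_2 + R_3 = 2.49 Ω

2.49 Ω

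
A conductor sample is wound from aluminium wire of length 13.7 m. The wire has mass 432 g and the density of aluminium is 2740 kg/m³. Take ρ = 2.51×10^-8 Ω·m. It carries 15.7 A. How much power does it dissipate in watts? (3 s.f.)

A = m/(density·L) = 0.432/(2740×13.7) = 1.1508e-05 m²
R = ρL/A = (2.51×10^-8)(13.7)/(1.1508e-05) = 0.02988 Ω
P = I²R = (15.7)² × 0.02988 = 7.37 W

7.37 W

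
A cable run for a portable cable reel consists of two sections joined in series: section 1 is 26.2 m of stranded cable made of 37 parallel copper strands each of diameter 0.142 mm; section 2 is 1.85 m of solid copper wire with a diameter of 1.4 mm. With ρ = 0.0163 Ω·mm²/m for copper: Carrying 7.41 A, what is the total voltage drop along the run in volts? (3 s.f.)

ρ = 0.0163 Ω·mm²/m = 1.63×10^-8 Ω·m
Section 1: A_strand = π(7.1000e-05)² = 1.584e-08 m²; R₁ = ρL/(N·A_s) = (1.63×10^-8)(26.2)/(37×1.584e-08) = 0.7288 Ω
Section 2: A = π(d/2)² = π(7.0000e-04 m)² = 1.539e-06 m²
R₂ = (1.63×10^-8)(1.85)/(1.539e-06) = 0.01959 Ω
R = R₁ + R₂ = 0.7484 Ω
V = IR = 7.41 × 0.7484 = 5.55 V

5.55 V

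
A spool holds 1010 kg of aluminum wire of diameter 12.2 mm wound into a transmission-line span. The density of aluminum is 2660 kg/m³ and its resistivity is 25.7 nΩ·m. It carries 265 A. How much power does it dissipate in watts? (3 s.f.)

ρ = 25.7 nΩ·m = 2.57×10^-8 Ω·m
A = π(d/2)² = π(6.1000e-03 m)² = 1.1690e-04 m²
L = m/(density·A) = 1010/(2660×1.1690e-04) = 3248 m
R = ρL/A = (2.57×10^-8)(3248)/(1.1690e-04) = 0.7141 Ω
P = I²R = (265)² × 0.7141 = 50100 W

50100 W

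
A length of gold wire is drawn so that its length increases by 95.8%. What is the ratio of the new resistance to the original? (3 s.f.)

k = 1 + 95.8/100 = 1.958; volume constant ⇒ A' = A/k, so R' = k²R.
Factor = 3.83

3.83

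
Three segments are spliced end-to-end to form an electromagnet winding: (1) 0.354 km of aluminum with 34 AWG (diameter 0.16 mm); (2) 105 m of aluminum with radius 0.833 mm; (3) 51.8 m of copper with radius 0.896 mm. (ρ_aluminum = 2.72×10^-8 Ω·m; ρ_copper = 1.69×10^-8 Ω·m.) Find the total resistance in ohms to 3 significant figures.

Seg 1: A = π(0.16/2 mm)² = π(8.0000e-05 m)² = 2.011e-08 m²
R_1 = (2.72×10^-8)(354)/(2.011e-08) = 478.9 Ω
Seg 2: A = πr² = π(8.3300e-04 m)² = 2.180e-06 m²
R_2 = (2.72×10^-8)(105)/(2.180e-06) = 1.31 Ω
Seg 3: A = πr² = π(8.9600e-04 m)² = 2.522e-06 m²
R_3 = (1.69×10^-8)(51.8)/(2.522e-06) = 0.3471 Ω
R_total = R_1 + R_2 + R_3 = 481 Ω

481 Ω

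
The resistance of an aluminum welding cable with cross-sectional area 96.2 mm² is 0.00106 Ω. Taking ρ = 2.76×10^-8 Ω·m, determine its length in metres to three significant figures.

3.69 m

A = 96.2 mm² = 9.620e-05 m²
L = RA/ρ = (0.00106)(9.620e-05)/(2.76×10^-8) = 3.69 m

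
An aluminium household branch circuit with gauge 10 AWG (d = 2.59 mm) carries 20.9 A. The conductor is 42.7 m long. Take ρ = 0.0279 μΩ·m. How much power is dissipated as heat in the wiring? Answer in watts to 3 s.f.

ρ = 0.0279 μΩ·m = 2.79×10^-8 Ω·m
A = π(2.59/2 mm)² = π(1.2950e-03 m)² = 5.269e-06 m²
R = ρL/A = (2.79×10^-8)(42.7)/(5.269e-06) = 0.2261 Ω
P = I²R = (20.9)² × 0.2261 = 98.8 W

98.8 W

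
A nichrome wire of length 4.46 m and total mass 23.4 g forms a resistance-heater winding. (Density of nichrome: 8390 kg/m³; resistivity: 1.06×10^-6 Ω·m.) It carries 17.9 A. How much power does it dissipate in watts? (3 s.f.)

A = m/(density·L) = 0.0234/(8390×4.46) = 6.2534e-07 m²
R = ρL/A = (1.06×10^-6)(4.46)/(6.2534e-07) = 7.56 Ω
P = I²R = (17.9)² × 7.56 = 2420 W

2420 W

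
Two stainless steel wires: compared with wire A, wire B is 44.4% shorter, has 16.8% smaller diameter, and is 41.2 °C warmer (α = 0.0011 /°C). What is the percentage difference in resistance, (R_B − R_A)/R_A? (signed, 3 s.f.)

-16.0%

R ∝ ρL/d² with ρ ∝ (1+αΔT), so R_B/R_A = (1 − 44.4/100) × (1 − 16.8/100)⁻² × (1 + 0.0011×41.2)
= 0.556 × 1.445 × 1.045 = 0.8396
(R_B − R_A)/R_A = 0.8396 − 1 = -16.0%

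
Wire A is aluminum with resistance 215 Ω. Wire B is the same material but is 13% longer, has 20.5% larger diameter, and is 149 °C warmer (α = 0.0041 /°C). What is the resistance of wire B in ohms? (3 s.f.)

R ∝ ρL/d² with ρ ∝ (1+αΔT), so R_B/R_A = (1 + 13/100) × (1 + 20.5/100)⁻² × (1 + 0.0041×149)
= 1.13 × 0.6887 × 1.611 = 1.254
R_B = 1.254 × 215 = 270 Ω

270 Ω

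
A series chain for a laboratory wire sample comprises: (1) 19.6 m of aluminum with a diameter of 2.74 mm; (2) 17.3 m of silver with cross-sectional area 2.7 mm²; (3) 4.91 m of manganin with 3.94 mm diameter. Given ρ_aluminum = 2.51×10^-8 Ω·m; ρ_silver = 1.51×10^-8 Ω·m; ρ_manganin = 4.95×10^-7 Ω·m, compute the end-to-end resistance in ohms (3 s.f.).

0.380 Ω

Seg 1: A = π(d/2)² = π(1.3700e-03 m)² = 5.896e-06 m²
R_1 = (2.51×10^-8)(19.6)/(5.896e-06) = 0.08343 Ω
Seg 2: A = 2.7 mm² = 2.700e-06 m²
R_2 = (1.51×10^-8)(17.3)/(2.700e-06) = 0.09675 Ω
Seg 3: A = π(d/2)² = π(1.9700e-03 m)² = 1.219e-05 m²
R_3 = (4.95×10^-7)(4.91)/(1.219e-05) = 0.1993 Ω
R_total = R_1 + R_2 + R_3 = 0.380 Ω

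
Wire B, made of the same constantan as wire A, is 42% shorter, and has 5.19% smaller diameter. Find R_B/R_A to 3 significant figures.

0.645

R ∝ L/d², so R_B/R_A = (1 − 42/100) × (1 − 5.19/100)⁻²
= 0.58 × 1.113 = 0.645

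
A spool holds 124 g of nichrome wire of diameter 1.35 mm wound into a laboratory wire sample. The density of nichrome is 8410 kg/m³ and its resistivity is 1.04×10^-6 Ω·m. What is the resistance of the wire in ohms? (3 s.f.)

7.48 Ω

A = π(d/2)² = π(6.7500e-04 m)² = 1.4314e-06 m²
L = m/(density·A) = 0.124/(8410×1.4314e-06) = 10.3 m
R = ρL/A = (1.04×10^-6)(10.3)/(1.4314e-06) = 7.48 Ω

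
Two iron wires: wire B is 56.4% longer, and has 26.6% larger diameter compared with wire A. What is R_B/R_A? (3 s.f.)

R ∝ L/d², so R_B/R_A = (1 + 56.4/100) × (1 + 26.6/100)⁻²
= 1.564 × 0.6239 = 0.976

0.976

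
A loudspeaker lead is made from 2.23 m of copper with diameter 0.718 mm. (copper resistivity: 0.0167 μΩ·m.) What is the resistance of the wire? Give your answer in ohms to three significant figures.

ρ = 0.0167 μΩ·m = 1.67×10^-8 Ω·m
A = π(d/2)² = π(3.5900e-04 m)² = 4.049e-07 m²
R = ρL/A = (1.67×10^-8)(2.23 m)/(4.049e-07 m²) = 0.0920 Ω

0.0920 Ω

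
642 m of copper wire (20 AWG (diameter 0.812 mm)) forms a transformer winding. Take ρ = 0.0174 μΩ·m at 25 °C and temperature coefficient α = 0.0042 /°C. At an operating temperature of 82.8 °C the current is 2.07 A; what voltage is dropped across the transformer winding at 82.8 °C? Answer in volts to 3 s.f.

ρ = 0.0174 μΩ·m = 1.74×10^-8 Ω·m
A = π(0.812/2 mm)² = π(4.0600e-04 m)² = 5.178e-07 m²
R₍25₎ = ρL/A = (1.74×10^-8)(642)/(5.178e-07) = 21.57 Ω
R₍82.8₎ = R₍25₎(1 + αΔT) = 21.57 × (1 + 0.0042×57.8) = 26.81 Ω
V = IR = 2.07 × 26.81 = 55.5 V

55.5 V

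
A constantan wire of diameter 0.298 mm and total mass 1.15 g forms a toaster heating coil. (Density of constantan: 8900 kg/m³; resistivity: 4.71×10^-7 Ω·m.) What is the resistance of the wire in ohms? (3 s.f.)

12.5 Ω

A = π(d/2)² = π(1.4900e-04 m)² = 6.9746e-08 m²
L = m/(density·A) = 0.00115/(8900×6.9746e-08) = 1.853 m
R = ρL/A = (4.71×10^-7)(1.853)/(6.9746e-08) = 12.5 Ω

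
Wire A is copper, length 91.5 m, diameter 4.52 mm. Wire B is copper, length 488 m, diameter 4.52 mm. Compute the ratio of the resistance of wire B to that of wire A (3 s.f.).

5.33

R ∝ ρL/d², so R_B/R_A = (L_B/L_A)
= (488/91.5) = 5.33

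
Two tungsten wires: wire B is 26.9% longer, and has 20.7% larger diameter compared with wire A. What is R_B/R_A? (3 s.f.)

0.871

R ∝ L/d², so R_B/R_A = (1 + 26.9/100) × (1 + 20.7/100)⁻²
= 1.269 × 0.6864 = 0.871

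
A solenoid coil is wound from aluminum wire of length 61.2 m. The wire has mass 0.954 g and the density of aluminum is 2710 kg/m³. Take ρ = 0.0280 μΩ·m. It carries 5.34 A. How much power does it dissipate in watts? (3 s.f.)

8500 W

ρ = 0.0280 μΩ·m = 2.80×10^-8 Ω·m
A = m/(density·L) = 9.540×10^-4/(2710×61.2) = 5.7521e-09 m²
R = ρL/A = (2.80×10^-8)(61.2)/(5.7521e-09) = 297.9 Ω
P = I²R = (5.34)² × 297.9 = 8500 W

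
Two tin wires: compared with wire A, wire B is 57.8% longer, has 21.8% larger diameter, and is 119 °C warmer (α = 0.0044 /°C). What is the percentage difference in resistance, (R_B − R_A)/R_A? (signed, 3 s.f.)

R ∝ ρL/d² with ρ ∝ (1+αΔT), so R_B/R_A = (1 + 57.8/100) × (1 + 21.8/100)⁻² × (1 + 0.0044×119)
= 1.578 × 0.6741 × 1.524 = 1.621
(R_B − R_A)/R_A = 1.621 − 1 = 62.1%

62.1%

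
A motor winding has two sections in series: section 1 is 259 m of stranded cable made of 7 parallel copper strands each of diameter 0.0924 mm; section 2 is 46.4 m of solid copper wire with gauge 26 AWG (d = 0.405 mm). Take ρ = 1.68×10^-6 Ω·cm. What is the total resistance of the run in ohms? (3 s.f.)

98.8 Ω

ρ = 1.68×10^-6 Ω·cm = 1.68×10^-8 Ω·m
Section 1: A_strand = π(4.6200e-05)² = 6.706e-09 m²; R₁ = ρL/(N·A_s) = (1.68×10^-8)(259)/(7×6.706e-09) = 92.7 Ω
Section 2: A = π(0.405/2 mm)² = π(2.0250e-04 m)² = 1.288e-07 m²
R₂ = (1.68×10^-8)(46.4)/(1.288e-07) = 6.051 Ω
R = R₁ + R₂ = 98.8 Ω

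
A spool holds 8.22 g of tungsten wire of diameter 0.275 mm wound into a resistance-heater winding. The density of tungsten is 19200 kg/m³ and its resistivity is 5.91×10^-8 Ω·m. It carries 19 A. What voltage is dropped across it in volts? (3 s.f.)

A = π(d/2)² = π(1.3750e-04 m)² = 5.9396e-08 m²
L = m/(density·A) = 0.00822/(19200×5.9396e-08) = 7.208 m
R = ρL/A = (5.91×10^-8)(7.208)/(5.9396e-08) = 7.172 Ω
V = IR = 19 × 7.172 = 136 V

136 V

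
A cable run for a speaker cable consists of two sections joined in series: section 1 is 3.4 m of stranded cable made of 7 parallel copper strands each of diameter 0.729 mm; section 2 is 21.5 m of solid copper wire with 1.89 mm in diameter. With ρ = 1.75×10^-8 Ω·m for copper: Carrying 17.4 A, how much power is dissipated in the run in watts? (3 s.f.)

46.8 W

Section 1: A_strand = π(3.6450e-04)² = 4.174e-07 m²; R₁ = ρL/(N·A_s) = (1.75×10^-8)(3.4)/(7×4.174e-07) = 0.02036 Ω
Section 2: A = π(d/2)² = π(9.4500e-04 m)² = 2.806e-06 m²
R₂ = (1.75×10^-8)(21.5)/(2.806e-06) = 0.1341 Ω
R = R₁ + R₂ = 0.1545 Ω
P = I²R = (17.4)² × 0.1545 = 46.8 W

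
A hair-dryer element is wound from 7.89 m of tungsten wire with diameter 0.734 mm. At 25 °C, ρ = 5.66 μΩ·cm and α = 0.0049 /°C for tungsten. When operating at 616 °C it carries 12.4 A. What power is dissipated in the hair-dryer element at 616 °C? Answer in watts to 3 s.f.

632 W

ρ = 5.66 μΩ·cm = 5.66×10^-8 Ω·m
A = π(d/2)² = π(3.6700e-04 m)² = 4.231e-07 m²
R₍25₎ = ρL/A = (5.66×10^-8)(7.89)/(4.231e-07) = 1.055 Ω
R₍616₎ = R₍25₎(1 + αΔT) = 1.055 × (1 + 0.0049×591) = 4.112 Ω
P = I²R = (12.4)² × 4.112 = 632 W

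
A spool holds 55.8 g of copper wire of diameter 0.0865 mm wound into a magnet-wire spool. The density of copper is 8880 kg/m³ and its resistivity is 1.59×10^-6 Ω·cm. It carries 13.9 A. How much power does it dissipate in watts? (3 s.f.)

5.59×10^5 W

ρ = 1.59×10^-6 Ω·cm = 1.59×10^-8 Ω·m
A = π(d/2)² = π(4.3250e-05 m)² = 5.8765e-09 m²
L = m/(density·A) = 0.0558/(8880×5.8765e-09) = 1069 m
R = ρL/A = (1.59×10^-8)(1069)/(5.8765e-09) = 2893 Ω
P = I²R = (13.9)² × 2893 = 5.59×10^5 W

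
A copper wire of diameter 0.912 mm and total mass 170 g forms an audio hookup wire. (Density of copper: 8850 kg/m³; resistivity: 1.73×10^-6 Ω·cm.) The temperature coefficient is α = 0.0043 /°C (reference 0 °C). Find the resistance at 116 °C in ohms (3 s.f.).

1.17 Ω

ρ = 1.73×10^-6 Ω·cm = 1.73×10^-8 Ω·m
A = π(d/2)² = π(4.5600e-04 m)² = 6.5325e-07 m²
L = m/(density·A) = 0.17/(8850×6.5325e-07) = 29.41 m
R = ρL/A = (1.73×10^-8)(29.41)/(6.5325e-07) = 0.7787 Ω
R(116 °C) = 0.7787 × (1 + 0.0043×116) = 1.17 Ω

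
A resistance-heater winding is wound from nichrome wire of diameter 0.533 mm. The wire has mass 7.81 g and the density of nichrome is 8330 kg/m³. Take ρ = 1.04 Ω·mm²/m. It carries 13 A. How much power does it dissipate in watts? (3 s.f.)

3310 W

ρ = 1.04 Ω·mm²/m = 1.04×10^-6 Ω·m
A = π(d/2)² = π(2.6650e-04 m)² = 2.2312e-07 m²
L = m/(density·A) = 0.00781/(8330×2.2312e-07) = 4.202 m
R = ρL/A = (1.04×10^-6)(4.202)/(2.2312e-07) = 19.59 Ω
P = I²R = (13)² × 19.59 = 3310 W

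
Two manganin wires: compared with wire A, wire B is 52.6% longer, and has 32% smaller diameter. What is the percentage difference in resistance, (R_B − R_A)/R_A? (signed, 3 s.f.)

R ∝ L/d², so R_B/R_A = (1 + 52.6/100) × (1 − 32/100)⁻²
= 1.526 × 2.163 = 3.3
(R_B − R_A)/R_A = 3.3 − 1 = 230%

230%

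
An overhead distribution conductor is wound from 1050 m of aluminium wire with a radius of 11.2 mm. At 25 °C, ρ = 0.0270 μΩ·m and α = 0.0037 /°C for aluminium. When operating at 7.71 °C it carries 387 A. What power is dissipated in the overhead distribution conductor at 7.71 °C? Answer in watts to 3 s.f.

10100 W

ρ = 0.0270 μΩ·m = 2.70×10^-8 Ω·m
A = πr² = π(1.1200e-02 m)² = 3.941e-04 m²
R₍25₎ = ρL/A = (2.70×10^-8)(1050)/(3.941e-04) = 0.07194 Ω
R₍7.71₎ = R₍25₎(1 + αΔT) = 0.07194 × (1 + 0.0037×-17.3) = 0.06734 Ω
P = I²R = (387)² × 0.06734 = 10100 W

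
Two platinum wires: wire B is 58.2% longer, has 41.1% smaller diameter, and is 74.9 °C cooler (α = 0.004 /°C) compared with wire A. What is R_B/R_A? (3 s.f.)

R ∝ ρL/d² with ρ ∝ (1+αΔT), so R_B/R_A = (1 + 58.2/100) × (1 − 41.1/100)⁻² × (1 − 0.004×74.9)
= 1.582 × 2.882 × 0.7004 = 3.19

3.19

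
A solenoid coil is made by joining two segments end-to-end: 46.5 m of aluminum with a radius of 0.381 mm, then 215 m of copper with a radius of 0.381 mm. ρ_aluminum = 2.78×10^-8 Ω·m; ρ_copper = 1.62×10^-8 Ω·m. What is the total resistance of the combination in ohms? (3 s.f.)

10.5 Ω

Segment 1: A = πr² = π(3.8100e-04 m)² = 4.560e-07 m²
R₁ = ρL/A = (2.78×10^-8)(46.5)/(4.560e-07) = 2.835 Ω
R₂ = (1.62×10^-8)(215)/(4.560e-07) = 7.638 Ω
R = R₁ + R₂ = 10.5 Ω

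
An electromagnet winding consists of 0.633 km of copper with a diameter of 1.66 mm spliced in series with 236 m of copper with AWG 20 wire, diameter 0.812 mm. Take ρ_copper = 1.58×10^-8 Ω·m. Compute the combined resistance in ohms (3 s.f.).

11.8 Ω

Segment 1: A = π(d/2)² = π(8.3000e-04 m)² = 2.164e-06 m²
R₁ = ρL/A = (1.58×10^-8)(633)/(2.164e-06) = 4.621 Ω
Segment 2: A = π(0.812/2 mm)² = π(4.0600e-04 m)² = 5.178e-07 m²
R₂ = (1.58×10^-8)(236)/(5.178e-07) = 7.201 Ω
R = R₁ + R₂ = 11.8 Ω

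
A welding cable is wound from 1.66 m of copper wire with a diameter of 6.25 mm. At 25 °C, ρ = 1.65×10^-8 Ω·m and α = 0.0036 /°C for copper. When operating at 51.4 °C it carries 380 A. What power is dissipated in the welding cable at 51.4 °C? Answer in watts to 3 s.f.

A = π(d/2)² = π(3.1250e-03 m)² = 3.068e-05 m²
R₍25₎ = ρL/A = (1.65×10^-8)(1.66)/(3.068e-05) = 8.928×10^-4 Ω
R₍51.4₎ = R₍25₎(1 + αΔT) = 8.928×10^-4 × (1 + 0.0036×26.4) = 9.776×10^-4 Ω
P = I²R = (380)² × 9.776×10^-4 = 141 W

141 W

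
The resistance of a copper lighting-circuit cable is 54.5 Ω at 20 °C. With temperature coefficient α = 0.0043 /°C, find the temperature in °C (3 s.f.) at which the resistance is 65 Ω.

64.8 °C

R = R₀(1 + α(T − T₀)) ⇒ T = T₀ + (R/R₀ − 1)/α
T = 20 + (65/54.5 − 1)/0.0043 = 20 + (0.1927)/0.0043 = 64.8 °C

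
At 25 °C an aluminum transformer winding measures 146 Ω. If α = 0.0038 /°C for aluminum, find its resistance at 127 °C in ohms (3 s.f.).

203 Ω

ΔT = 127 − 25 = 102 °C
R = R₀(1 + αΔT) = 146 × (1 + 0.0038×102) = 146 × 1.388 = 203 Ω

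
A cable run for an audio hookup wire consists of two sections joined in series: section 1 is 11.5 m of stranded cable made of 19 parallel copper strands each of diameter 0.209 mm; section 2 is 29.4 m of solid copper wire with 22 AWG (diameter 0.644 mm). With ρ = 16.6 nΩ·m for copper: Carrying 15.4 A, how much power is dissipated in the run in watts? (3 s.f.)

ρ = 16.6 nΩ·m = 1.66×10^-8 Ω·m
Section 1: A_strand = π(1.0450e-04)² = 3.431e-08 m²; R₁ = ρL/(N·A_s) = (1.66×10^-8)(11.5)/(19×3.431e-08) = 0.2929 Ω
Section 2: A = π(0.644/2 mm)² = π(3.2200e-04 m)² = 3.257e-07 m²
R₂ = (1.66×10^-8)(29.4)/(3.257e-07) = 1.498 Ω
R = R₁ + R₂ = 1.791 Ω
P = I²R = (15.4)² × 1.791 = 425 W

425 W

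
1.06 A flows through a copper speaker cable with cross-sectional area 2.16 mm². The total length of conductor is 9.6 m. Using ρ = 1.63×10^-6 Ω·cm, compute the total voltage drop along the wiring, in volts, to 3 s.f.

ρ = 1.63×10^-6 Ω·cm = 1.63×10^-8 Ω·m
A = 2.16 mm² = 2.160e-06 m²
R = ρL/A = (1.63×10^-8)(9.6)/(2.160e-06) = 0.07244 Ω
V = IR = 1.06 × 0.07244 = 0.0768 V

0.0768 V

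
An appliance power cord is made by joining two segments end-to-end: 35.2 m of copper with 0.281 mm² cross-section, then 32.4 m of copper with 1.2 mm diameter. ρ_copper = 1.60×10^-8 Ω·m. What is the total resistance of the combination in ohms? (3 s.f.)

2.46 Ω

Segment 1: A = 0.281 mm² = 2.810e-07 m²
R₁ = ρL/A = (1.60×10^-8)(35.2)/(2.810e-07) = 2.004 Ω
Segment 2: A = π(d/2)² = π(6.0000e-04 m)² = 1.131e-06 m²
R₂ = (1.60×10^-8)(32.4)/(1.131e-06) = 0.4584 Ω
R = R₁ + R₂ = 2.46 Ω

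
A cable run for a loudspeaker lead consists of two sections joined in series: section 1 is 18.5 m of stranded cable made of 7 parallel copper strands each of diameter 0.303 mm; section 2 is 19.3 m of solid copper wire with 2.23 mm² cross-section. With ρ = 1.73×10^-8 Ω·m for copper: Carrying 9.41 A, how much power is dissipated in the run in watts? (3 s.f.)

Section 1: A_strand = π(1.5150e-04)² = 7.211e-08 m²; R₁ = ρL/(N·A_s) = (1.73×10^-8)(18.5)/(7×7.211e-08) = 0.6341 Ω
Section 2: A = 2.23 mm² = 2.230e-06 m²
R₂ = (1.73×10^-8)(19.3)/(2.230e-06) = 0.1497 Ω
R = R₁ + R₂ = 0.7838 Ω
P = I²R = (9.41)² × 0.7838 = 69.4 W

69.4 W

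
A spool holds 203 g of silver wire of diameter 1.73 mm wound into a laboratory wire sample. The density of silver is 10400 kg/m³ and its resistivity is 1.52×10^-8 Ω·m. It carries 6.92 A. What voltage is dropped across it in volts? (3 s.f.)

0.372 V

A = π(d/2)² = π(8.6500e-04 m)² = 2.3506e-06 m²
L = m/(density·A) = 0.203/(10400×2.3506e-06) = 8.304 m
R = ρL/A = (1.52×10^-8)(8.304)/(2.3506e-06) = 0.0537 Ω
V = IR = 6.92 × 0.0537 = 0.372 V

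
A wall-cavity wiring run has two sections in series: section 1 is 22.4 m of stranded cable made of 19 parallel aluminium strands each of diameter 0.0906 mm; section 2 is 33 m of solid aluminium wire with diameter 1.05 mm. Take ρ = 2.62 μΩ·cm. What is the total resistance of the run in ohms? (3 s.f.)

5.79 Ω

ρ = 2.62 μΩ·cm = 2.62×10^-8 Ω·m
Section 1: A_strand = π(4.5300e-05)² = 6.447e-09 m²; R₁ = ρL/(N·A_s) = (2.62×10^-8)(22.4)/(19×6.447e-09) = 4.791 Ω
Section 2: A = π(d/2)² = π(5.2500e-04 m)² = 8.659e-07 m²
R₂ = (2.62×10^-8)(33)/(8.659e-07) = 0.9985 Ω
R = R₁ + R₂ = 5.79 Ω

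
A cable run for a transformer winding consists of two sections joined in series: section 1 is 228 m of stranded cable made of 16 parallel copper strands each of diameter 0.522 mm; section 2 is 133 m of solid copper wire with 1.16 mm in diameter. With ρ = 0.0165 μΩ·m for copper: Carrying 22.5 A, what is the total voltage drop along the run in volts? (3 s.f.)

ρ = 0.0165 μΩ·m = 1.65×10^-8 Ω·m
Section 1: A_strand = π(2.6100e-04)² = 2.140e-07 m²; R₁ = ρL/(N·A_s) = (1.65×10^-8)(228)/(16×2.140e-07) = 1.099 Ω
Section 2: A = π(d/2)² = π(5.8000e-04 m)² = 1.057e-06 m²
R₂ = (1.65×10^-8)(133)/(1.057e-06) = 2.076 Ω
R = R₁ + R₂ = 3.175 Ω
V = IR = 22.5 × 3.175 = 71.4 V

71.4 V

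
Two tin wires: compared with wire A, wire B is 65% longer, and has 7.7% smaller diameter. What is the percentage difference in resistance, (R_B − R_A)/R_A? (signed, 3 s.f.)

93.7%

R ∝ L/d², so R_B/R_A = (1 + 65/100) × (1 − 7.7/100)⁻²
= 1.65 × 1.174 = 1.937
(R_B − R_A)/R_A = 1.937 − 1 = 93.7%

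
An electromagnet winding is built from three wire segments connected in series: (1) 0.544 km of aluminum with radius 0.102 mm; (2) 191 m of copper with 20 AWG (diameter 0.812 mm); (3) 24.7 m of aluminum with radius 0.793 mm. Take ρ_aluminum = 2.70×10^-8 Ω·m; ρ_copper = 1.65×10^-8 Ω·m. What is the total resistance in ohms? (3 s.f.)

456 Ω

Seg 1: A = πr² = π(1.0200e-04 m)² = 3.269e-08 m²
R_1 = (2.70×10^-8)(544)/(3.269e-08) = 449.4 Ω
Seg 2: A = π(0.812/2 mm)² = π(4.0600e-04 m)² = 5.178e-07 m²
R_2 = (1.65×10^-8)(191)/(5.178e-07) = 6.086 Ω
Seg 3: A = πr² = π(7.9300e-04 m)² = 1.976e-06 m²
R_3 = (2.70×10^-8)(24.7)/(1.976e-06) = 0.3376 Ω
R_total = R_1 + R_2 + R_3 = 456 Ω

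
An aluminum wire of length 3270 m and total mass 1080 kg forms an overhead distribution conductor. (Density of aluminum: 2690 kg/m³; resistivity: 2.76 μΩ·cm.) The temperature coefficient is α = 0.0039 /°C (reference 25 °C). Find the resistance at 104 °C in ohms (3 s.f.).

0.962 Ω

ρ = 2.76 μΩ·cm = 2.76×10^-8 Ω·m
A = m/(density·L) = 1080/(2690×3270) = 1.2278e-04 m²
R = ρL/A = (2.76×10^-8)(3270)/(1.2278e-04) = 0.7351 Ω
R(104 °C) = 0.7351 × (1 + 0.0039×79) = 0.962 Ω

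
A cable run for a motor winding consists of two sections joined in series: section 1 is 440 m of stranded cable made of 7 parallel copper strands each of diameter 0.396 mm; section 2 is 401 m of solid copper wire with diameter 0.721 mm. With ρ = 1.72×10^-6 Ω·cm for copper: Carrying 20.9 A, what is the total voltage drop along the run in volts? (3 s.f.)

ρ = 1.72×10^-6 Ω·cm = 1.72×10^-8 Ω·m
Section 1: A_strand = π(1.9800e-04)² = 1.232e-07 m²; R₁ = ρL/(N·A_s) = (1.72×10^-8)(440)/(7×1.232e-07) = 8.778 Ω
Section 2: A = π(d/2)² = π(3.6050e-04 m)² = 4.083e-07 m²
R₂ = (1.72×10^-8)(401)/(4.083e-07) = 16.89 Ω
R = R₁ + R₂ = 25.67 Ω
V = IR = 20.9 × 25.67 = 537 V

537 V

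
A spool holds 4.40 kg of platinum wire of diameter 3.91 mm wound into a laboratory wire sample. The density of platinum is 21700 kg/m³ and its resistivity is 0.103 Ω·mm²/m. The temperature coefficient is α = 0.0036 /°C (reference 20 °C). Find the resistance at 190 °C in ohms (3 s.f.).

ρ = 0.103 Ω·mm²/m = 1.03×10^-7 Ω·m
A = π(d/2)² = π(1.9550e-03 m)² = 1.2007e-05 m²
L = m/(density·A) = 4.4/(21700×1.2007e-05) = 16.89 m
R = ρL/A = (1.03×10^-7)(16.89)/(1.2007e-05) = 0.1449 Ω
R(190 °C) = 0.1449 × (1 + 0.0036×170) = 0.234 Ω

0.234 Ω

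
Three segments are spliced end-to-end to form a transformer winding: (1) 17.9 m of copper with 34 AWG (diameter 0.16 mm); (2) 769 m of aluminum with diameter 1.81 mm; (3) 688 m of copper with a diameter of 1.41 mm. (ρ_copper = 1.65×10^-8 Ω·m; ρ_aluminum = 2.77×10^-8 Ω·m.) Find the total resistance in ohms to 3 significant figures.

30.2 Ω

Seg 1: A = π(0.16/2 mm)² = π(8.0000e-05 m)² = 2.011e-08 m²
R_1 = (1.65×10^-8)(17.9)/(2.011e-08) = 14.69 Ω
Seg 2: A = π(d/2)² = π(9.0500e-04 m)² = 2.573e-06 m²
R_2 = (2.77×10^-8)(769)/(2.573e-06) = 8.279 Ω
Seg 3: A = π(d/2)² = π(7.0500e-04 m)² = 1.561e-06 m²
R_3 = (1.65×10^-8)(688)/(1.561e-06) = 7.27 Ω
R_total = R_1 + R_2 + R_3 = 30.2 Ω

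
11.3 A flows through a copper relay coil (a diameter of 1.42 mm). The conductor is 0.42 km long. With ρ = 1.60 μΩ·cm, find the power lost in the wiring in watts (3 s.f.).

542 W

ρ = 1.60 μΩ·cm = 1.60×10^-8 Ω·m
A = π(d/2)² = π(7.1000e-04 m)² = 1.584e-06 m²
R = ρL/A = (1.60×10^-8)(420)/(1.584e-06) = 4.243 Ω
P = I²R = (11.3)² × 4.243 = 542 W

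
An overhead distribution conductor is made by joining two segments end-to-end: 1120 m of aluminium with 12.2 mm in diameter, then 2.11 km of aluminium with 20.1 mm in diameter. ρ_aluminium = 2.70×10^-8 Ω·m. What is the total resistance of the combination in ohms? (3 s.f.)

Segment 1: A = π(d/2)² = π(6.1000e-03 m)² = 1.169e-04 m²
R₁ = ρL/A = (2.70×10^-8)(1120)/(1.169e-04) = 0.2587 Ω
Segment 2: A = π(d/2)² = π(1.0050e-02 m)² = 3.173e-04 m²
R₂ = (2.70×10^-8)(2110)/(3.173e-04) = 0.1795 Ω
R = R₁ + R₂ = 0.438 Ω

0.438 Ω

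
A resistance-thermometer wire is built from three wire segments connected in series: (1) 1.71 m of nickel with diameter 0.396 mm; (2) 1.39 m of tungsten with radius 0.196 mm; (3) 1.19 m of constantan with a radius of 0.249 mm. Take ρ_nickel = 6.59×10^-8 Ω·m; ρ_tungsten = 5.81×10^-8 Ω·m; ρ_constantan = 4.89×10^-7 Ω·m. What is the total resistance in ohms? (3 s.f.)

4.57 Ω

Seg 1: A = π(d/2)² = π(1.9800e-04 m)² = 1.232e-07 m²
R_1 = (6.59×10^-8)(1.71)/(1.232e-07) = 0.915 Ω
Seg 2: A = πr² = π(1.9600e-04 m)² = 1.207e-07 m²
R_2 = (5.81×10^-8)(1.39)/(1.207e-07) = 0.6692 Ω
Seg 3: A = πr² = π(2.4900e-04 m)² = 1.948e-07 m²
R_3 = (4.89×10^-7)(1.19)/(1.948e-07) = 2.987 Ω
R_total = R_1 + R_2 + R_3 = 4.57 Ω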